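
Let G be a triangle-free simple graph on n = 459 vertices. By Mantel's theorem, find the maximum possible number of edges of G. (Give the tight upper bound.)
ex(459, K_3) = ⌊459^2/4⌋ = 52670

Mantel (1907): a triangle-free graph on n vertices has at most ⌊n^2/4⌋ edges, with equality for the complete bipartite graph K_{⌊n/2⌋, ⌈n/2⌉}. For n = 459: ⌊459^2/4⌋ = ⌊210681/4⌋ = 52670. The extremal graph is K_{229, 230}, which has 229·230 = 52670 edges.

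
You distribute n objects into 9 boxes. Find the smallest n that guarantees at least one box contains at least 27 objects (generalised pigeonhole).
n = (27 − 1)·9 + 1 = 235

By the generalised pigeonhole principle, to guarantee some box contains ≥ r objects we need more than (r − 1) · k objects total. Threshold: n = (r − 1) · k + 1. With r = 27 and k = 9: n = 26 · 9 + 1 = 234 + 1 = 235. For n = 234 = 26 · 9, we can put exactly 26 objects in every box, avoiding 27 in any single one — so 235 is tight.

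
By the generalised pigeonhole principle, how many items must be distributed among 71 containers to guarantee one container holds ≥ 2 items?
n = (2 − 1)·71 + 1 = 72

By the generalised pigeonhole principle, to guarantee some box contains ≥ r objects we need more than (r − 1) · k objects total. Threshold: n = (r − 1) · k + 1. With r = 2 and k = 71: n = 1 · 71 + 1 = 71 + 1 = 72. For n = 71 = 1 · 71, we can put exactly 1 objects in every box, avoiding 2 in any single one — so 72 is tight.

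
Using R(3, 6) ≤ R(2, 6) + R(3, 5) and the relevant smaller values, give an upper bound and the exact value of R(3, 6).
R(3, 6) ≤ R(2, 6) + R(3, 5) = 6 + 14 = 20; exact value R(3, 6) = 18.

The Erdős–Szekeres recurrence R(r, s) ≤ R(r−1, s) + R(r, s−1) applied to (r, s) = (3, 6) gives
  R(3, 6) ≤ R(2, 6) + R(3, 5) = 6 + 14 = 20.
(Recall R(2, k) = k and R is symmetric.) The recurrence is not tight here (it gives 20, but the exact value is R(3, 6) = 18); the tight upper bound requires a sharper argument than the simple recurrence, combined with a lower-bound construction on K_{17}.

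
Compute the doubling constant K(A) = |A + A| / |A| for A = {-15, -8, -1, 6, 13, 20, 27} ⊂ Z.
K = |A + A| / |A| = 13/7

Enumerate A + A = {a + b : a, b ∈ A}. With |A| = 7, there are |A|^2 = 49 ordered sum pairs; collecting distinct values, A + A = {-30, -23, -16, -9, -2, 5, 12, 19, 26, 33, 40, 47, 54}, so |A + A| = 13. Thus K = 13/7. Here |A + A| = 2|A| − 1 = 13, the minimum possible — so K = 13/7 is minimal, which holds iff A is an arithmetic progression.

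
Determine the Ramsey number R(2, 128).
R(2, 128) = 128

R(2, k) = k for all k ≥ 2: in a 2-colouring of K_k, either some edge is red (a red K_2) or all edges are blue (a blue K_k). And K_{127} coloured all-blue has no blue K_128, so R(2, 128) > 127. Hence R(2, 128) = 128.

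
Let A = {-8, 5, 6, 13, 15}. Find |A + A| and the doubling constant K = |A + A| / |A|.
K = |A + A| / |A| = 15/5 = 3

Enumerate A + A = {a + b : a, b ∈ A}. With |A| = 5, there are |A|^2 = 25 ordered sum pairs; collecting distinct values, A + A = {-16, -3, -2, 5, 7, 10, 11, 12, 18, 19, 20, 21, 26, 28, 30}, so |A + A| = 15. Thus K = 15/5 = 3. For comparison, the minimum possible |A + A| over all 5-element sets is 2·5 − 1 = 9 (so min K = 9/5), attained only by arithmetic progressions.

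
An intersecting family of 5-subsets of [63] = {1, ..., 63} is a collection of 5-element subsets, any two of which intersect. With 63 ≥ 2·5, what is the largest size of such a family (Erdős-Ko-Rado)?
max |F| = C(62, 4) = 557845

The Erdős-Ko-Rado theorem states: for n ≥ 2k, an intersecting family of k-subsets of an n-element set has size at most C(n − 1, k − 1), with equality for 'star' families {A ⊆ [n] : |A| = k, i ∈ A} (fix an element i). For n = 63, k = 5: C(62, 4) = 557845.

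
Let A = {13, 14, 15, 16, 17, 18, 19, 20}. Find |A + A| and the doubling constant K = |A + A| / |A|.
K = |A + A| / |A| = 15/8

Enumerate A + A = {a + b : a, b ∈ A}. With |A| = 8, there are |A|^2 = 64 ordered sum pairs; collecting distinct values, A + A = {26, 27, 28, 29, 30, 31, 32, 33, 34, 35, 36, 37, 38, 39, 40}, so |A + A| = 15. Thus K = 15/8. Here |A + A| = 2|A| − 1 = 15, the minimum possible — so K = 15/8 is minimal, which holds iff A is an arithmetic progression.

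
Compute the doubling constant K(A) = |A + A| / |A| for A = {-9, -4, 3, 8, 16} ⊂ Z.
K = |A + A| / |A| = 14/5

Enumerate A + A = {a + b : a, b ∈ A}. With |A| = 5, there are |A|^2 = 25 ordered sum pairs; collecting distinct values, A + A = {-18, -13, -8, -6, -1, 4, 6, 7, 11, 12, 16, 19, 24, 32}, so |A + A| = 14. Thus K = 14/5. For comparison, the minimum possible |A + A| over all 5-element sets is 2·5 − 1 = 9 (so min K = 9/5), attained only by arithmetic progressions.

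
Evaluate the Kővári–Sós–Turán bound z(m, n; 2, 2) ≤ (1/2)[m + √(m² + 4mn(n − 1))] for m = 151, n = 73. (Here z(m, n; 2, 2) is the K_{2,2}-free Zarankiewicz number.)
z(151, 73; 2, 2) ≤ (1/2)[151 + √(151² + 4·151·73·72)] = (1/2)[151 + √3197425] = 969.5673

Kővári–Sós–Turán: let r_1, ..., r_151 be the row sums and z = Σ r_i the total number of 1s. Each pair of columns can share at most one row with both entries 1 (else a 2×2 all-ones block appears), so Σ_i C(r_i, 2) ≤ C(73, 2) = 2628. By convexity Σ_i C(r_i, 2) ≥ 151·C(z/151, 2) = z(z − 151)/(2·151), giving z² − 151z − 151·73·72 ≤ 0 and hence z ≤ (1/2)[151 + √(22801 + 4·793656)] = (1/2)[151 + √3197425] ≈ (1/2)(151 + 1788.1345) = 969.5673.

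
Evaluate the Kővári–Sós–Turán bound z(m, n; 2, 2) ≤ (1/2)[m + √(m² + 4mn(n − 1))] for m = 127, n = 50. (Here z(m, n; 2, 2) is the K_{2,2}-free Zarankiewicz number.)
z(127, 50; 2, 2) ≤ (1/2)[127 + √(127² + 4·127·50·49)] = (1/2)[127 + √1260729] = 624.9109

Kővári–Sós–Turán: let r_1, ..., r_127 be the row sums and z = Σ r_i the total number of 1s. Each pair of columns can share at most one row with both entries 1 (else a 2×2 all-ones block appears), so Σ_i C(r_i, 2) ≤ C(50, 2) = 1225. By convexity Σ_i C(r_i, 2) ≥ 127·C(z/127, 2) = z(z − 127)/(2·127), giving z² − 127z − 127·50·49 ≤ 0 and hence z ≤ (1/2)[127 + √(16129 + 4·311150)] = (1/2)[127 + √1260729] ≈ (1/2)(127 + 1122.8219) = 624.9109.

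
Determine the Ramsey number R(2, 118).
R(2, 118) = 118

R(2, k) = k for all k ≥ 2: in a 2-colouring of K_k, either some edge is red (a red K_2) or all edges are blue (a blue K_k). And K_{117} coloured all-blue has no blue K_118, so R(2, 118) > 117. Hence R(2, 118) = 118.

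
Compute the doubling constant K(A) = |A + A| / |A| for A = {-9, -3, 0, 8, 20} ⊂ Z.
K = |A + A| / |A| = 15/5 = 3

Enumerate A + A = {a + b : a, b ∈ A}. With |A| = 5, there are |A|^2 = 25 ordered sum pairs; collecting distinct values, A + A = {-18, -12, -9, -6, -3, -1, 0, 5, 8, 11, 16, 17, 20, 28, 40}, so |A + A| = 15. Thus K = 15/5 = 3. For comparison, the minimum possible |A + A| over all 5-element sets is 2·5 − 1 = 9 (so min K = 9/5), attained only by arithmetic progressions.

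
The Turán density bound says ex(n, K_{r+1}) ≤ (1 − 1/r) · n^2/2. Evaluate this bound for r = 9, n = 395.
Turán density bound = (8/9) · 395^2/2 = 624100/9 ≈ 69344.4444

Turán's theorem: ex(n, K_{r+1}) is achieved by the complete r-partite Turán graph T(n, r) with parts as balanced as possible, and is at most (1 − 1/r) · n^2/2. For r = 9, n = 395: the density bound is (8/9) · 156025/2 = 624100/9 ≈ 69344.4444. The integer-valued extremum is e(T(395, 9)) = 69344, which is strictly less than the density bound 624100/9 since 9 ∤ 395 (the parts of T(395, 9) cannot all be equal).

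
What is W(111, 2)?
W(111, 2) = 111 + 1 = 112

A 2-term AP is any pair of integers, so a monochromatic 2-AP exists iff some colour is used at least twice. With 111 colours, the colouring i ↦ i on {1, ..., 111} uses each colour once, avoiding any monochromatic pair, so W(111, 2) > 111. For {1, ..., 112}, pigeonhole forces two integers of the same colour, which form a monochromatic 2-AP. Hence W(111, 2) = 112.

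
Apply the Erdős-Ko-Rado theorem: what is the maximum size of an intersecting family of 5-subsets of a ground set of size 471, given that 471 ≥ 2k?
max |F| = C(470, 4) = 2007345795

The Erdős-Ko-Rado theorem states: for n ≥ 2k, an intersecting family of k-subsets of an n-element set has size at most C(n − 1, k − 1), with equality for 'star' families {A ⊆ [n] : |A| = k, i ∈ A} (fix an element i). For n = 471, k = 5: C(470, 4) = 2007345795.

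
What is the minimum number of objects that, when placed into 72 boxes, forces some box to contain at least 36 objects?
n = (36 − 1)·72 + 1 = 2521

By the generalised pigeonhole principle, to guarantee some box contains ≥ r objects we need more than (r − 1) · k objects total. Threshold: n = (r − 1) · k + 1. With r = 36 and k = 72: n = 35 · 72 + 1 = 2520 + 1 = 2521. For n = 2520 = 35 · 72, we can put exactly 35 objects in every box, avoiding 36 in any single one — so 2521 is tight.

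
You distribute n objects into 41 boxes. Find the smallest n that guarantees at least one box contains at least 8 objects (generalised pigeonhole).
n = (8 − 1)·41 + 1 = 288

By the generalised pigeonhole principle, to guarantee some box contains ≥ r objects we need more than (r − 1) · k objects total. Threshold: n = (r − 1) · k + 1. With r = 8 and k = 41: n = 7 · 41 + 1 = 287 + 1 = 288. For n = 287 = 7 · 41, we can put exactly 7 objects in every box, avoiding 8 in any single one — so 288 is tight.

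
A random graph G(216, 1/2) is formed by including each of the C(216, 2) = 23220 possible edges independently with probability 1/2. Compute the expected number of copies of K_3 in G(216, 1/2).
E[# K_3] = C(216, 3) · (1/2)^C(3, 2) = 1656360 / 2^3 = 207045

For each 3-subset S of vertices (there are C(216, 3) = 1656360 such S), let X_S = 1 if S induces a K_3 (all C(3, 2) = 3 edges present). Then P(X_S = 1) = (1/2)^3 = 1/8. By linearity of expectation, E[# K_3] = C(216, 3) · (1/2)^3 = 1656360 / 8 = 207045.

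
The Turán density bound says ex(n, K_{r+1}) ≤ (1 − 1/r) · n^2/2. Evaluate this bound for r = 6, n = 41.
Turán density bound = (5/6) · 41^2/2 = 8405/12 ≈ 700.4167

Turán's theorem: ex(n, K_{r+1}) is achieved by the complete r-partite Turán graph T(n, r) with parts as balanced as possible, and is at most (1 − 1/r) · n^2/2. For r = 6, n = 41: the density bound is (5/6) · 1681/2 = 8405/12 ≈ 700.4167. The integer-valued extremum is e(T(41, 6)) = 700, which is strictly less than the density bound 8405/12 since 6 ∤ 41 (the parts of T(41, 6) cannot all be equal).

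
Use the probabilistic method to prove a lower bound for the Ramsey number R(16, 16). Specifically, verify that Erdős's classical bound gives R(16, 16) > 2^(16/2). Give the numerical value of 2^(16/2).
2^(16/2) = 256; so R(16, 16) > 256

Colour each edge of K_n uniformly at random with red/blue. The expected number of monochromatic K_16 is C(n, 16) · 2 · 2^(−C(16,2)). If C(n, 16) · 2^(1 − C(16,2)) < 1, then with positive probability no monochromatic K_16 exists, so R(16, 16) > n. The standard estimate C(n, 16) ≤ n^16/16! shows this inequality holds whenever n ≤ 2^(16/2) (since 16! · 2^(C(16,2) − 1) > 2^(16^2/2) ≥ n^16). Hence R(16, 16) > 2^(16/2) = 256.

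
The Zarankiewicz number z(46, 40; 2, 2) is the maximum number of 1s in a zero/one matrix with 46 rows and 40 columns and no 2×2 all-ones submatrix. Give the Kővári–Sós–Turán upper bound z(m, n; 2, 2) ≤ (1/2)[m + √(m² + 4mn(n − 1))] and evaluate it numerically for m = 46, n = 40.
z(46, 40; 2, 2) ≤ (1/2)[46 + √(46² + 4·46·40·39)] = (1/2)[46 + √289156] = 291.8661

Kővári–Sós–Turán: let r_1, ..., r_46 be the row sums and z = Σ r_i the total number of 1s. Each pair of columns can share at most one row with both entries 1 (else a 2×2 all-ones block appears), so Σ_i C(r_i, 2) ≤ C(40, 2) = 780. By convexity Σ_i C(r_i, 2) ≥ 46·C(z/46, 2) = z(z − 46)/(2·46), giving z² − 46z − 46·40·39 ≤ 0 and hence z ≤ (1/2)[46 + √(2116 + 4·71760)] = (1/2)[46 + √289156] ≈ (1/2)(46 + 537.7323) = 291.8661.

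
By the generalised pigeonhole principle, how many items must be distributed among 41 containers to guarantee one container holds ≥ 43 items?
n = (43 − 1)·41 + 1 = 1723

By the generalised pigeonhole principle, to guarantee some box contains ≥ r objects we need more than (r − 1) · k objects total. Threshold: n = (r − 1) · k + 1. With r = 43 and k = 41: n = 42 · 41 + 1 = 1722 + 1 = 1723. For n = 1722 = 42 · 41, we can put exactly 42 objects in every box, avoiding 43 in any single one — so 1723 is tight.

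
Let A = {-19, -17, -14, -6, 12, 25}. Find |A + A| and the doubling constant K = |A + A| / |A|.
K = |A + A| / |A| = 20/6 = 10/3

Enumerate A + A = {a + b : a, b ∈ A}. With |A| = 6, there are |A|^2 = 36 ordered sum pairs; collecting distinct values, A + A = {-38, -36, -34, -33, -31, -28, -25, -23, -20, -12, -7, -5, -2, 6, 8, 11, 19, 24, 37, 50}, so |A + A| = 20. Thus K = 20/6 = 10/3. For comparison, the minimum possible |A + A| over all 6-element sets is 2·6 − 1 = 11 (so min K = 11/6), attained only by arithmetic progressions.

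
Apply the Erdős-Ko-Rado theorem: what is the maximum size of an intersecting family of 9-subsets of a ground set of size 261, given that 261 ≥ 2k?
max |F| = C(260, 8) = 464557848245920

The Erdős-Ko-Rado theorem states: for n ≥ 2k, an intersecting family of k-subsets of an n-element set has size at most C(n − 1, k − 1), with equality for 'star' families {A ⊆ [n] : |A| = k, i ∈ A} (fix an element i). For n = 261, k = 9: C(260, 8) = 464557848245920.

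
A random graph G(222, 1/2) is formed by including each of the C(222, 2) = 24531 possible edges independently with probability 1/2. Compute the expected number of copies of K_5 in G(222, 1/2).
E[# K_5] = C(222, 5) · (1/2)^C(5, 2) = 4294249674 / 2^10 = 2147124837/512 ≈ 4193603.197266

For each 5-subset S of vertices (there are C(222, 5) = 4294249674 such S), let X_S = 1 if S induces a K_5 (all C(5, 2) = 10 edges present). Then P(X_S = 1) = (1/2)^10 = 1/1024. By linearity of expectation, E[# K_5] = C(222, 5) · (1/2)^10 = 4294249674 / 1024 = 2147124837/512 ≈ 4193603.197266.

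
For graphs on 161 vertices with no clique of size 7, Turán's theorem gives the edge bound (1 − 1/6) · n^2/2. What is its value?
Turán density bound = (5/6) · 161^2/2 = 129605/12 ≈ 10800.4167

Turán's theorem: ex(n, K_{r+1}) is achieved by the complete r-partite Turán graph T(n, r) with parts as balanced as possible, and is at most (1 − 1/r) · n^2/2. For r = 6, n = 161: the density bound is (5/6) · 25921/2 = 129605/12 ≈ 10800.4167. The integer-valued extremum is e(T(161, 6)) = 10800, which is strictly less than the density bound 129605/12 since 6 ∤ 161 (the parts of T(161, 6) cannot all be equal).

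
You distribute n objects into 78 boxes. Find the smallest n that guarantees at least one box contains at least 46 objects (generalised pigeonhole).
n = (46 − 1)·78 + 1 = 3511

By the generalised pigeonhole principle, to guarantee some box contains ≥ r objects we need more than (r − 1) · k objects total. Threshold: n = (r − 1) · k + 1. With r = 46 and k = 78: n = 45 · 78 + 1 = 3510 + 1 = 3511. For n = 3510 = 45 · 78, we can put exactly 45 objects in every box, avoiding 46 in any single one — so 3511 is tight.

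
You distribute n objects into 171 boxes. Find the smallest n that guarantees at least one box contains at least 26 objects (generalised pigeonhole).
n = (26 − 1)·171 + 1 = 4276

By the generalised pigeonhole principle, to guarantee some box contains ≥ r objects we need more than (r − 1) · k objects total. Threshold: n = (r − 1) · k + 1. With r = 26 and k = 171: n = 25 · 171 + 1 = 4275 + 1 = 4276. For n = 4275 = 25 · 171, we can put exactly 25 objects in every box, avoiding 26 in any single one — so 4276 is tight.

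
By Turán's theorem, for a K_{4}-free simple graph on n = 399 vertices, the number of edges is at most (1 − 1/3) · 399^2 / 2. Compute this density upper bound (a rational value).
Turán density bound = (2/3) · 399^2/2 = 53067

Turán's theorem: ex(n, K_{r+1}) is achieved by the complete r-partite Turán graph T(n, r) with parts as balanced as possible, and is at most (1 − 1/r) · n^2/2. For r = 3, n = 399: the density bound is (2/3) · 159201/2 = 53067. Since 3 ∣ 399, the Turán graph T(399, 3) has parts of equal size 133, and its edge count e(T(399, 3)) = 53067 attains the density bound exactly.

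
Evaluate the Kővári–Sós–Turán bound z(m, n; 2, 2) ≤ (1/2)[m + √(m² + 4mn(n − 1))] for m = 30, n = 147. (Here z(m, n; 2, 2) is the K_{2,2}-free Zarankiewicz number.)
z(30, 147; 2, 2) ≤ (1/2)[30 + √(30² + 4·30·147·146)] = (1/2)[30 + √2576340] = 817.5491

Kővári–Sós–Turán: let r_1, ..., r_30 be the row sums and z = Σ r_i the total number of 1s. Each pair of columns can share at most one row with both entries 1 (else a 2×2 all-ones block appears), so Σ_i C(r_i, 2) ≤ C(147, 2) = 10731. By convexity Σ_i C(r_i, 2) ≥ 30·C(z/30, 2) = z(z − 30)/(2·30), giving z² − 30z − 30·147·146 ≤ 0 and hence z ≤ (1/2)[30 + √(900 + 4·643860)] = (1/2)[30 + √2576340] ≈ (1/2)(30 + 1605.0981) = 817.5491.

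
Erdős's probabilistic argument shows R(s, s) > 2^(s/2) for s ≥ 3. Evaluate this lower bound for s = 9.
2^(9/2) = 22.6274; so R(9, 9) > 22.6274

Colour each edge of K_n uniformly at random with red/blue. The expected number of monochromatic K_9 is C(n, 9) · 2 · 2^(−C(9,2)). If C(n, 9) · 2^(1 − C(9,2)) < 1, then with positive probability no monochromatic K_9 exists, so R(9, 9) > n. The standard estimate C(n, 9) ≤ n^9/9! shows this inequality holds whenever n ≤ 2^(9/2) (since 9! · 2^(C(9,2) − 1) > 2^(9^2/2) ≥ n^9). Hence R(9, 9) > 2^(9/2) = 22.6274.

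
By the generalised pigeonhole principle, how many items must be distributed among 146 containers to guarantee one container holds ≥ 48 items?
n = (48 − 1)·146 + 1 = 6863

By the generalised pigeonhole principle, to guarantee some box contains ≥ r objects we need more than (r − 1) · k objects total. Threshold: n = (r − 1) · k + 1. With r = 48 and k = 146: n = 47 · 146 + 1 = 6862 + 1 = 6863. For n = 6862 = 47 · 146, we can put exactly 47 objects in every box, avoiding 48 in any single one — so 6863 is tight.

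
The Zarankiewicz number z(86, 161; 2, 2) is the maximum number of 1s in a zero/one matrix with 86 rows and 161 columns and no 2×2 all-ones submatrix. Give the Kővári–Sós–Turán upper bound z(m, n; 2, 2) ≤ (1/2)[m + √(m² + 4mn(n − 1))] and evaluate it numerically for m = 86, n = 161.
z(86, 161; 2, 2) ≤ (1/2)[86 + √(86² + 4·86·161·160)] = (1/2)[86 + √8868836] = 1532.0295

Kővári–Sós–Turán: let r_1, ..., r_86 be the row sums and z = Σ r_i the total number of 1s. Each pair of columns can share at most one row with both entries 1 (else a 2×2 all-ones block appears), so Σ_i C(r_i, 2) ≤ C(161, 2) = 12880. By convexity Σ_i C(r_i, 2) ≥ 86·C(z/86, 2) = z(z − 86)/(2·86), giving z² − 86z − 86·161·160 ≤ 0 and hence z ≤ (1/2)[86 + √(7396 + 4·2215360)] = (1/2)[86 + √8868836] ≈ (1/2)(86 + 2978.0591) = 1532.0295.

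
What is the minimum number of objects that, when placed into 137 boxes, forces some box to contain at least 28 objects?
n = (28 − 1)·137 + 1 = 3700

By the generalised pigeonhole principle, to guarantee some box contains ≥ r objects we need more than (r − 1) · k objects total. Threshold: n = (r − 1) · k + 1. With r = 28 and k = 137: n = 27 · 137 + 1 = 3699 + 1 = 3700. For n = 3699 = 27 · 137, we can put exactly 27 objects in every box, avoiding 28 in any single one — so 3700 is tight.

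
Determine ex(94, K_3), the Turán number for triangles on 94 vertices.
ex(94, K_3) = ⌊94^2/4⌋ = 2209

Mantel (1907): a triangle-free graph on n vertices has at most ⌊n^2/4⌋ edges, with equality for the complete bipartite graph K_{⌊n/2⌋, ⌈n/2⌉}. For n = 94: ⌊94^2/4⌋ = ⌊8836/4⌋ = 2209. The extremal graph is K_{47, 47}, which has 47·47 = 2209 edges.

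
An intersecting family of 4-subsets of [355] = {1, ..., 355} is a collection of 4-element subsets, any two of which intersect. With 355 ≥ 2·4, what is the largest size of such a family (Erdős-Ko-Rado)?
max |F| = C(354, 3) = 7331104

The Erdős-Ko-Rado theorem states: for n ≥ 2k, an intersecting family of k-subsets of an n-element set has size at most C(n − 1, k − 1), with equality for 'star' families {A ⊆ [n] : |A| = k, i ∈ A} (fix an element i). For n = 355, k = 4: C(354, 3) = 7331104.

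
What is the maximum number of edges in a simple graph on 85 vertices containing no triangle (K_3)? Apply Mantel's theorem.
ex(85, K_3) = ⌊85^2/4⌋ = 1806

Mantel (1907): a triangle-free graph on n vertices has at most ⌊n^2/4⌋ edges, with equality for the complete bipartite graph K_{⌊n/2⌋, ⌈n/2⌉}. For n = 85: ⌊85^2/4⌋ = ⌊7225/4⌋ = 1806. The extremal graph is K_{42, 43}, which has 42·43 = 1806 edges.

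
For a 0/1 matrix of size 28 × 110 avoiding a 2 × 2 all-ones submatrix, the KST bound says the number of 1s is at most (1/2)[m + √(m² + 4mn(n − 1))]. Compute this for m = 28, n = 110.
z(28, 110; 2, 2) ≤ (1/2)[28 + √(28² + 4·28·110·109)] = (1/2)[28 + √1343664] = 593.5826

Kővári–Sós–Turán: let r_1, ..., r_28 be the row sums and z = Σ r_i the total number of 1s. Each pair of columns can share at most one row with both entries 1 (else a 2×2 all-ones block appears), so Σ_i C(r_i, 2) ≤ C(110, 2) = 5995. By convexity Σ_i C(r_i, 2) ≥ 28·C(z/28, 2) = z(z − 28)/(2·28), giving z² − 28z − 28·110·109 ≤ 0 and hence z ≤ (1/2)[28 + √(784 + 4·335720)] = (1/2)[28 + √1343664] ≈ (1/2)(28 + 1159.1652) = 593.5826.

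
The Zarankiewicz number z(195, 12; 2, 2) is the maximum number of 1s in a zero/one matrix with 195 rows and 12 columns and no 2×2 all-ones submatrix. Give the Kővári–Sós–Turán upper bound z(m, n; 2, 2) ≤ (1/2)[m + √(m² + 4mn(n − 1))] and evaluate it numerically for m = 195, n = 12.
z(195, 12; 2, 2) ≤ (1/2)[195 + √(195² + 4·195·12·11)] = (1/2)[195 + √140985] = 285.2398

Kővári–Sós–Turán: let r_1, ..., r_195 be the row sums and z = Σ r_i the total number of 1s. Each pair of columns can share at most one row with both entries 1 (else a 2×2 all-ones block appears), so Σ_i C(r_i, 2) ≤ C(12, 2) = 66. By convexity Σ_i C(r_i, 2) ≥ 195·C(z/195, 2) = z(z − 195)/(2·195), giving z² − 195z − 195·12·11 ≤ 0 and hence z ≤ (1/2)[195 + √(38025 + 4·25740)] = (1/2)[195 + √140985] ≈ (1/2)(195 + 375.4797) = 285.2398.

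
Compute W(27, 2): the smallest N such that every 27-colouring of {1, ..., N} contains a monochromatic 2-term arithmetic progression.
W(27, 2) = 27 + 1 = 28

A 2-term AP is any pair of integers, so a monochromatic 2-AP exists iff some colour is used at least twice. With 27 colours, the colouring i ↦ i on {1, ..., 27} uses each colour once, avoiding any monochromatic pair, so W(27, 2) > 27. For {1, ..., 28}, pigeonhole forces two integers of the same colour, which form a monochromatic 2-AP. Hence W(27, 2) = 28.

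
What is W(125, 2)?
W(125, 2) = 125 + 1 = 126

A 2-term AP is any pair of integers, so a monochromatic 2-AP exists iff some colour is used at least twice. With 125 colours, the colouring i ↦ i on {1, ..., 125} uses each colour once, avoiding any monochromatic pair, so W(125, 2) > 125. For {1, ..., 126}, pigeonhole forces two integers of the same colour, which form a monochromatic 2-AP. Hence W(125, 2) = 126.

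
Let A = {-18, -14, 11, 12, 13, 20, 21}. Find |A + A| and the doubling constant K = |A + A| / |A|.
K = |A + A| / |A| = 25/7

Enumerate A + A = {a + b : a, b ∈ A}. With |A| = 7, there are |A|^2 = 49 ordered sum pairs; collecting distinct values, A + A = {-36, -32, -28, -7, -6, -5, -3, -2, -1, 2, 3, 6, 7, 22, 23, 24, 25, 26, 31, 32, 33, 34, 40, 41, 42}, so |A + A| = 25. Thus K = 25/7. For comparison, the minimum possible |A + A| over all 7-element sets is 2·7 − 1 = 13 (so min K = 13/7), attained only by arithmetic progressions.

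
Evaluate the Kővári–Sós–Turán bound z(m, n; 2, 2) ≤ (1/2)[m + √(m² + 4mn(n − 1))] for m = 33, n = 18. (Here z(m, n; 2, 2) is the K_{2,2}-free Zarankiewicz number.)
z(33, 18; 2, 2) ≤ (1/2)[33 + √(33² + 4·33·18·17)] = (1/2)[33 + √41481] = 118.3344

Kővári–Sós–Turán: let r_1, ..., r_33 be the row sums and z = Σ r_i the total number of 1s. Each pair of columns can share at most one row with both entries 1 (else a 2×2 all-ones block appears), so Σ_i C(r_i, 2) ≤ C(18, 2) = 153. By convexity Σ_i C(r_i, 2) ≥ 33·C(z/33, 2) = z(z − 33)/(2·33), giving z² − 33z − 33·18·17 ≤ 0 and hence z ≤ (1/2)[33 + √(1089 + 4·10098)] = (1/2)[33 + √41481] ≈ (1/2)(33 + 203.6688) = 118.3344.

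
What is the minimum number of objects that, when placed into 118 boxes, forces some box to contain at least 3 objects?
n = (3 − 1)·118 + 1 = 237

By the generalised pigeonhole principle, to guarantee some box contains ≥ r objects we need more than (r − 1) · k objects total. Threshold: n = (r − 1) · k + 1. With r = 3 and k = 118: n = 2 · 118 + 1 = 236 + 1 = 237. For n = 236 = 2 · 118, we can put exactly 2 objects in every box, avoiding 3 in any single one — so 237 is tight.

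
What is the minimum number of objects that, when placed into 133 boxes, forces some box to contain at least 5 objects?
n = (5 − 1)·133 + 1 = 533

By the generalised pigeonhole principle, to guarantee some box contains ≥ r objects we need more than (r − 1) · k objects total. Threshold: n = (r − 1) · k + 1. With r = 5 and k = 133: n = 4 · 133 + 1 = 532 + 1 = 533. For n = 532 = 4 · 133, we can put exactly 4 objects in every box, avoiding 5 in any single one — so 533 is tight.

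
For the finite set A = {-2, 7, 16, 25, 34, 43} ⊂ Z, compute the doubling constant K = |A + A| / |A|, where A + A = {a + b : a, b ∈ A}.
K = |A + A| / |A| = 11/6

Enumerate A + A = {a + b : a, b ∈ A}. With |A| = 6, there are |A|^2 = 36 ordered sum pairs; collecting distinct values, A + A = {-4, 5, 14, 23, 32, 41, 50, 59, 68, 77, 86}, so |A + A| = 11. Thus K = 11/6. Here |A + A| = 2|A| − 1 = 11, the minimum possible — so K = 11/6 is minimal, which holds iff A is an arithmetic progression.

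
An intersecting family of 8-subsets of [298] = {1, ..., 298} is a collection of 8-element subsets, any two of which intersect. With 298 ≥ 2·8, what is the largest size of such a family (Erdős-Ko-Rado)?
max |F| = C(297, 7) = 37664346027924

Erdős-Ko-Rado (1961): when n ≥ 2k, max |F| = C(n−1, k−1). The bound is attained by the star {A : i ∈ A} for any fixed i ∈ [n]. Here C(298−1, 8−1) = C(297, 7) = 37664346027924.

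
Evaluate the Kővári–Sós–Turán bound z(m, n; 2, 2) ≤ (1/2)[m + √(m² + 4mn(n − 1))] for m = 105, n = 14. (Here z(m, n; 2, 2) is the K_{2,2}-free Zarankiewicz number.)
z(105, 14; 2, 2) ≤ (1/2)[105 + √(105² + 4·105·14·13)] = (1/2)[105 + √87465] = 200.3724

Kővári–Sós–Turán: let r_1, ..., r_105 be the row sums and z = Σ r_i the total number of 1s. Each pair of columns can share at most one row with both entries 1 (else a 2×2 all-ones block appears), so Σ_i C(r_i, 2) ≤ C(14, 2) = 91. By convexity Σ_i C(r_i, 2) ≥ 105·C(z/105, 2) = z(z − 105)/(2·105), giving z² − 105z − 105·14·13 ≤ 0 and hence z ≤ (1/2)[105 + √(11025 + 4·19110)] = (1/2)[105 + √87465] ≈ (1/2)(105 + 295.7448) = 200.3724.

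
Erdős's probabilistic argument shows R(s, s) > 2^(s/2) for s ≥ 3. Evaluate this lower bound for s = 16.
2^(16/2) = 256; so R(16, 16) > 256

Colour each edge of K_n uniformly at random with red/blue. The expected number of monochromatic K_16 is C(n, 16) · 2 · 2^(−C(16,2)). If C(n, 16) · 2^(1 − C(16,2)) < 1, then with positive probability no monochromatic K_16 exists, so R(16, 16) > n. The standard estimate C(n, 16) ≤ n^16/16! shows this inequality holds whenever n ≤ 2^(16/2) (since 16! · 2^(C(16,2) − 1) > 2^(16^2/2) ≥ n^16). Hence R(16, 16) > 2^(16/2) = 256.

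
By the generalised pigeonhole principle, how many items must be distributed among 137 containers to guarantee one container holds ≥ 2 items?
n = (2 − 1)·137 + 1 = 138

By the generalised pigeonhole principle, to guarantee some box contains ≥ r objects we need more than (r − 1) · k objects total. Threshold: n = (r − 1) · k + 1. With r = 2 and k = 137: n = 1 · 137 + 1 = 137 + 1 = 138. For n = 137 = 1 · 137, we can put exactly 1 objects in every box, avoiding 2 in any single one — so 138 is tight.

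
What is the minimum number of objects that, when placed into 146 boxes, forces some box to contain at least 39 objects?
n = (39 − 1)·146 + 1 = 5549

By the generalised pigeonhole principle, to guarantee some box contains ≥ r objects we need more than (r − 1) · k objects total. Threshold: n = (r − 1) · k + 1. With r = 39 and k = 146: n = 38 · 146 + 1 = 5548 + 1 = 5549. For n = 5548 = 38 · 146, we can put exactly 38 objects in every box, avoiding 39 in any single one — so 5549 is tight.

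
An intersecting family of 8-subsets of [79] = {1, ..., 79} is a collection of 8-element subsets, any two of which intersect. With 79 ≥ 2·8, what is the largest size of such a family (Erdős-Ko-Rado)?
max |F| = C(78, 7) = 2641902120

Erdős-Ko-Rado (1961): when n ≥ 2k, max |F| = C(n−1, k−1). The bound is attained by the star {A : i ∈ A} for any fixed i ∈ [n]. Here C(79−1, 8−1) = C(78, 7) = 2641902120.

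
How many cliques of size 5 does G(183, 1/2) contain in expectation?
E[# K_5] = C(183, 5) · (1/2)^C(5, 2) = 1618621641 / 2^10 ≈ 1580685.196289

For each 5-subset S of vertices (there are C(183, 5) = 1618621641 such S), let X_S = 1 if S induces a K_5 (all C(5, 2) = 10 edges present). Then P(X_S = 1) = (1/2)^10 = 1/1024. By linearity of expectation, E[# K_5] = C(183, 5) · (1/2)^10 = 1618621641 / 1024 ≈ 1580685.196289.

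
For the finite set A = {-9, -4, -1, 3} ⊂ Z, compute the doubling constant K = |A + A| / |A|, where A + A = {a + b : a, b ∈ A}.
K = |A + A| / |A| = 10/4 = 5/2

Enumerate A + A = {a + b : a, b ∈ A}. With |A| = 4, there are |A|^2 = 16 ordered sum pairs; collecting distinct values, A + A = {-18, -13, -10, -8, -6, -5, -2, -1, 2, 6}, so |A + A| = 10. Thus K = 10/4 = 5/2. For comparison, the minimum possible |A + A| over all 4-element sets is 2·4 − 1 = 7 (so min K = 7/4), attained only by arithmetic progressions.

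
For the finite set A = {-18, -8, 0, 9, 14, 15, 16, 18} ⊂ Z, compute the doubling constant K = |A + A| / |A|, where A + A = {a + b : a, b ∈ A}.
K = |A + A| / |A| = 32/8 = 4

Enumerate A + A = {a + b : a, b ∈ A}. With |A| = 8, there are |A|^2 = 64 ordered sum pairs; collecting distinct values, A + A = {-36, -26, -18, -16, -9, -8, -4, -3, -2, 0, 1, 6, 7, 8, 9, 10, 14, 15, 16, 18, 23, 24, 25, 27, 28, 29, 30, 31, 32, 33, 34, 36}, so |A + A| = 32. Thus K = 32/8 = 4. For comparison, the minimum possible |A + A| over all 8-element sets is 2·8 − 1 = 15 (so min K = 15/8), attained only by arithmetic progressions.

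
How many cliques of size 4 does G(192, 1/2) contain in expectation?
E[# K_4] = C(192, 4) · (1/2)^C(4, 2) = 54870480 / 2^6 = 3429405/4 = 857351.25

For each 4-subset S of vertices (there are C(192, 4) = 54870480 such S), let X_S = 1 if S induces a K_4 (all C(4, 2) = 6 edges present). Then P(X_S = 1) = (1/2)^6 = 1/64. By linearity of expectation, E[# K_4] = C(192, 4) · (1/2)^6 = 54870480 / 64 = 3429405/4 = 857351.25.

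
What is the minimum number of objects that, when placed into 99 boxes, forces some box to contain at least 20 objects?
n = (20 − 1)·99 + 1 = 1882

By the generalised pigeonhole principle, to guarantee some box contains ≥ r objects we need more than (r − 1) · k objects total. Threshold: n = (r − 1) · k + 1. With r = 20 and k = 99: n = 19 · 99 + 1 = 1881 + 1 = 1882. For n = 1881 = 19 · 99, we can put exactly 19 objects in every box, avoiding 20 in any single one — so 1882 is tight.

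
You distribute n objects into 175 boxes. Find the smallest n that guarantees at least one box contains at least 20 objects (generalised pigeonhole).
n = (20 − 1)·175 + 1 = 3326

By the generalised pigeonhole principle, to guarantee some box contains ≥ r objects we need more than (r − 1) · k objects total. Threshold: n = (r − 1) · k + 1. With r = 20 and k = 175: n = 19 · 175 + 1 = 3325 + 1 = 3326. For n = 3325 = 19 · 175, we can put exactly 19 objects in every box, avoiding 20 in any single one — so 3326 is tight.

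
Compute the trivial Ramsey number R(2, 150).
R(2, 150) = 150

R(2, k) = k for all k ≥ 2: in a 2-colouring of K_k, either some edge is red (a red K_2) or all edges are blue (a blue K_k). And K_{149} coloured all-blue has no blue K_150, so R(2, 150) > 149. Hence R(2, 150) = 150.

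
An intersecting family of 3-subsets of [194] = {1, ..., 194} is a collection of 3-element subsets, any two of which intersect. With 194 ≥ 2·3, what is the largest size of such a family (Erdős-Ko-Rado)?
max |F| = C(193, 2) = 18528

The Erdős-Ko-Rado theorem states: for n ≥ 2k, an intersecting family of k-subsets of an n-element set has size at most C(n − 1, k − 1), with equality for 'star' families {A ⊆ [n] : |A| = k, i ∈ A} (fix an element i). For n = 194, k = 3: C(193, 2) = 18528.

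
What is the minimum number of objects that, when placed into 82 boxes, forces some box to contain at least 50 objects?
n = (50 − 1)·82 + 1 = 4019

By the generalised pigeonhole principle, to guarantee some box contains ≥ r objects we need more than (r − 1) · k objects total. Threshold: n = (r − 1) · k + 1. With r = 50 and k = 82: n = 49 · 82 + 1 = 4018 + 1 = 4019. For n = 4018 = 49 · 82, we can put exactly 49 objects in every box, avoiding 50 in any single one — so 4019 is tight.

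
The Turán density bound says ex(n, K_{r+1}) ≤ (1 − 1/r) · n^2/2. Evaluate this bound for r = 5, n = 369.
Turán density bound = (4/5) · 369^2/2 = 272322/5 ≈ 54464.4

Turán's theorem: ex(n, K_{r+1}) is achieved by the complete r-partite Turán graph T(n, r) with parts as balanced as possible, and is at most (1 − 1/r) · n^2/2. For r = 5, n = 369: the density bound is (4/5) · 136161/2 = 272322/5 ≈ 54464.4. The integer-valued extremum is e(T(369, 5)) = 54464, which is strictly less than the density bound 272322/5 since 5 ∤ 369 (the parts of T(369, 5) cannot all be equal).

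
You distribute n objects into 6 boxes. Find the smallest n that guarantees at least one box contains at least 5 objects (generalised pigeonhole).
n = (5 − 1)·6 + 1 = 25

By the generalised pigeonhole principle, to guarantee some box contains ≥ r objects we need more than (r − 1) · k objects total. Threshold: n = (r − 1) · k + 1. With r = 5 and k = 6: n = 4 · 6 + 1 = 24 + 1 = 25. For n = 24 = 4 · 6, we can put exactly 4 objects in every box, avoiding 5 in any single one — so 25 is tight.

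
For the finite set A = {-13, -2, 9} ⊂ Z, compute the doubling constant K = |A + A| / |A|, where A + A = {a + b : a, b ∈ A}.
K = |A + A| / |A| = 5/3

Enumerate A + A = {a + b : a, b ∈ A}. With |A| = 3, there are |A|^2 = 9 ordered sum pairs; collecting distinct values, A + A = {-26, -15, -4, 7, 18}, so |A + A| = 5. Thus K = 5/3. Here |A + A| = 2|A| − 1 = 5, the minimum possible — so K = 5/3 is minimal, which holds iff A is an arithmetic progression.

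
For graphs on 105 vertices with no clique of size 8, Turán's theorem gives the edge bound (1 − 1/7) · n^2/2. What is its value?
Turán density bound = (6/7) · 105^2/2 = 4725

Turán's theorem: ex(n, K_{r+1}) is achieved by the complete r-partite Turán graph T(n, r) with parts as balanced as possible, and is at most (1 − 1/r) · n^2/2. For r = 7, n = 105: the density bound is (6/7) · 11025/2 = 4725. Since 7 ∣ 105, the Turán graph T(105, 7) has parts of equal size 15, and its edge count e(T(105, 7)) = 4725 attains the density bound exactly.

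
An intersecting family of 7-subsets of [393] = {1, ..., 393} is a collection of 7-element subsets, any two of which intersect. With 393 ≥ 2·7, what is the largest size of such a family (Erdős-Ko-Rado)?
max |F| = C(392, 6) = 4849391277276

The Erdős-Ko-Rado theorem states: for n ≥ 2k, an intersecting family of k-subsets of an n-element set has size at most C(n − 1, k − 1), with equality for 'star' families {A ⊆ [n] : |A| = k, i ∈ A} (fix an element i). For n = 393, k = 7: C(392, 6) = 4849391277276.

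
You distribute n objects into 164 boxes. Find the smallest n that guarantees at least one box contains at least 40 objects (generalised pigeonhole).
n = (40 − 1)·164 + 1 = 6397

By the generalised pigeonhole principle, to guarantee some box contains ≥ r objects we need more than (r − 1) · k objects total. Threshold: n = (r − 1) · k + 1. With r = 40 and k = 164: n = 39 · 164 + 1 = 6396 + 1 = 6397. For n = 6396 = 39 · 164, we can put exactly 39 objects in every box, avoiding 40 in any single one — so 6397 is tight.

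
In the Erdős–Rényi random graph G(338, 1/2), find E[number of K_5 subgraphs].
E[# K_5] = C(338, 5) · (1/2)^C(5, 2) = 35685838552 / 2^10 = 4460729819/128 = 34849451.7109375

For each 5-subset S of vertices (there are C(338, 5) = 35685838552 such S), let X_S = 1 if S induces a K_5 (all C(5, 2) = 10 edges present). Then P(X_S = 1) = (1/2)^10 = 1/1024. By linearity of expectation, E[# K_5] = C(338, 5) · (1/2)^10 = 35685838552 / 1024 = 4460729819/128 = 34849451.7109375.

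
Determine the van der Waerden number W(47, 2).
W(47, 2) = 47 + 1 = 48

A 2-term AP is any pair of integers, so a monochromatic 2-AP exists iff some colour is used at least twice. With 47 colours, the colouring i ↦ i on {1, ..., 47} uses each colour once, avoiding any monochromatic pair, so W(47, 2) > 47. For {1, ..., 48}, pigeonhole forces two integers of the same colour, which form a monochromatic 2-AP. Hence W(47, 2) = 48.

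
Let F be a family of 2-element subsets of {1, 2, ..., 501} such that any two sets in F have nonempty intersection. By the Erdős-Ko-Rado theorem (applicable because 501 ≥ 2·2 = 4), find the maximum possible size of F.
max |F| = C(500, 1) = 500

Erdős-Ko-Rado (1961): when n ≥ 2k, max |F| = C(n−1, k−1). The bound is attained by the star {A : i ∈ A} for any fixed i ∈ [n]. Here C(501−1, 2−1) = C(500, 1) = 500.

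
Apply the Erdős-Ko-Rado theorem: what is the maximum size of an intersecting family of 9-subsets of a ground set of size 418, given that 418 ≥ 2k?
max |F| = C(417, 8) = 21194845068522060

Erdős-Ko-Rado (1961): when n ≥ 2k, max |F| = C(n−1, k−1). The bound is attained by the star {A : i ∈ A} for any fixed i ∈ [n]. Here C(418−1, 9−1) = C(417, 8) = 21194845068522060.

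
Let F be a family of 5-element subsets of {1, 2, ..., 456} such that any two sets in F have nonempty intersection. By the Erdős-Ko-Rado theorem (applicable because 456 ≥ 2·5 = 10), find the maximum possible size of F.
max |F| = C(455, 4) = 1762351955

The Erdős-Ko-Rado theorem states: for n ≥ 2k, an intersecting family of k-subsets of an n-element set has size at most C(n − 1, k − 1), with equality for 'star' families {A ⊆ [n] : |A| = k, i ∈ A} (fix an element i). For n = 456, k = 5: C(455, 4) = 1762351955.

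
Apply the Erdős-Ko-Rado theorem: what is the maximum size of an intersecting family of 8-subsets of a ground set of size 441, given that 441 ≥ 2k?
max |F| = C(440, 7) = 603820263705560

Erdős-Ko-Rado (1961): when n ≥ 2k, max |F| = C(n−1, k−1). The bound is attained by the star {A : i ∈ A} for any fixed i ∈ [n]. Here C(441−1, 8−1) = C(440, 7) = 603820263705560.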